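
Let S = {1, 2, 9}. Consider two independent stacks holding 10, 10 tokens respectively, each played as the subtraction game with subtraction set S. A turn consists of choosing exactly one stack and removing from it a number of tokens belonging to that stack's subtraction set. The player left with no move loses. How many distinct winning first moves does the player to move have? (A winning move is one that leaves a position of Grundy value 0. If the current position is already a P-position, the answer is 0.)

0

All stacks use S = {1, 2, 9}:
n :  0  1  2  3  4  5  6  7  8  9 10
G :  0  1  2  0  1  2  0  1  2  3  0
Stack A: G(10) = 0.
Stack B: G(10) = 0.
Combined Grundy value = 0 ⊕ 0 = 0.
A winning move leaves total XOR = 0, i.e. changes one component's Grundy value g to g ⊕ X where X is the current total.
Stack A: target g' = 0⊕0 = 0, but every legal move changes the Grundy value (mex property), so 0 moves.
Stack B: target g' = 0⊕0 = 0, but every legal move changes the Grundy value (mex property), so 0 moves.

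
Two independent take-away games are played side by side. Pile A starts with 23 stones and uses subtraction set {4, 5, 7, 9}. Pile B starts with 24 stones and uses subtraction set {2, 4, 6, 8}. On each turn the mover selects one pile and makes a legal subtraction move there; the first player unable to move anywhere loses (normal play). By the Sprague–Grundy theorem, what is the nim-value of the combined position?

0

Pile A, S = {4, 5, 7, 9}:
n :  0  1  2  3  4  5  6  7  8  9 10 11 12 13 14 15 16 17 18 19 20 21 22 23
G :  0  0  0  0  1  1  1  1  2  2  2  2  3  0  0  0  0  1  1  1  1  2  2  2
G_A(23) = 2.
Pile B, S = {2, 4, 6, 8}:
G(0) = 0
G(1) = mex{} = 0
G(2) = mex{0} = 1
G(3) = mex{0} = 1
G(4) = mex{1,0} = 2
G(5) = mex{1,0} = 2
G(6) = mex{2,1,0} = 3
G(7) = mex{2,1,0} = 3
G(8) = mex{3,2,1,0} = 4
G(9) = mex{3,2,1,0} = 4
G(10) = mex{4,3,2,1} = 0
G(11) = mex{4,3,2,1} = 0
G(12) = mex{0,4,3,2} = 1
G(13) = mex{0,4,3,2} = 1
G(14) = mex{1,0,4,3} = 2
G(15) = mex{1,0,4,3} = 2
G(16) = mex{2,1,0,4} = 3
G(17) = mex{2,1,0,4} = 3
G(18) = mex{3,2,1,0} = 4
G(19) = mex{3,2,1,0} = 4
G(20) = mex{4,3,2,1} = 0
G(21) = mex{4,3,2,1} = 0
G(22) = mex{0,4,3,2} = 1
G(23) = mex{0,4,3,2} = 1
G(24) = mex{1,0,4,3} = 2
G_B(24) = 2.
Combined Grundy value = 2 ⊕ 2 = 0.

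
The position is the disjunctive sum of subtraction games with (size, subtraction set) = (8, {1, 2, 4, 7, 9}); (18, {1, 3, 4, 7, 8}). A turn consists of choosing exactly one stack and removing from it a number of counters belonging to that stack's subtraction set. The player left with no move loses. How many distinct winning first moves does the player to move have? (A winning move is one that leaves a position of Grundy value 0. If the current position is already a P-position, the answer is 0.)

Stack A, S = {1, 2, 4, 7, 9}:
n : 0 1 2 3 4 5 6 7 8
G : 0 1 2 0 1 2 0 1 2
G_A(8) = 2.
Stack B, S = {1, 3, 4, 7, 8}:
G(0) = 0
G(1) = mex{0} = 1
G(2) = mex{1} = 0
G(3) = mex{0,0} = 1
G(4) = mex{1,1,0} = 2
G(5) = mex{2,0,1} = 3
G(6) = mex{3,1,0} = 2
G(7) = mex{2,2,1,0} = 3
G(8) = mex{3,3,2,1,0} = 4
G(9) = mex{4,2,3,0,1} = 5
G(10) = mex{5,3,2,1,0} = 4
G(11) = mex{4,4,3,2,1} = 0
G(12) = mex{0,5,4,3,2} = 1
G(13) = mex{1,4,5,2,3} = 0
G(14) = mex{0,0,4,3,2} = 1
G(15) = mex{1,1,0,4,3} = 2
G(16) = mex{2,0,1,5,4} = 3
G(17) = mex{3,1,0,4,5} = 2
G(18) = mex{2,2,1,0,4} = 3
G_B(18) = 3.
Combined Grundy value = 2 ⊕ 3 = 1.
A winning move leaves total XOR = 0, i.e. changes one component's Grundy value g to g ⊕ X where X is the current total.
Stack A: need g' = 2⊕1 = 3. Options: 8−1→G=1, 8−2→G=0, 8−4→G=1, 8−7→G=1. Hits: 0.
Stack B: need g' = 3⊕1 = 2. Options: 18−1→G=2, 18−3→G=2, 18−4→G=1, 18−7→G=0, 18−8→G=4. Hits: 2.

2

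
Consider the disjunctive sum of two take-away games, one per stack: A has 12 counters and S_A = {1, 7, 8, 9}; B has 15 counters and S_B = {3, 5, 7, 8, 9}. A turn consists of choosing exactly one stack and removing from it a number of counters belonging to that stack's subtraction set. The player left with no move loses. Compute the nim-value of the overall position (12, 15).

Stack A, S = {1, 7, 8, 9}:
G(0) = 0
G(1) = mex{0} = 1
G(2) = mex{1} = 0
G(3) = mex{0} = 1
G(4) = mex{1} = 0
G(5) = mex{0} = 1
G(6) = mex{1} = 0
G(7) = mex{0,0} = 1
G(8) = mex{1,1,0} = 2
G(9) = mex{2,0,1,0} = 3
G(10) = mex{3,1,0,1} = 2
G(11) = mex{2,0,1,0} = 3
G(12) = mex{3,1,0,1} = 2
G_A(12) = 2.
Stack B, S = {3, 5, 7, 8, 9}:
n :  0  1  2  3  4  5  6  7  8  9 10 11 12 13 14 15
G :  0  0  0  1  1  1  2  2  2  3  3  3  0  0  0  1
G_B(15) = 1.
Combined Grundy value = 2 ⊕ 1 = 3.

3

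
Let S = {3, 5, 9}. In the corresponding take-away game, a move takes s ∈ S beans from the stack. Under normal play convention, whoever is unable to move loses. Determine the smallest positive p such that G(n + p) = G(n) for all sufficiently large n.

n :  0  1  2  3  4  5  6  7  8  9 10 11 12 13 14 15 16 17 18 19 20 21 22 23 24 25 26
G :  0  0  0  1  1  1  2  2  0  3  3  1  0  2  0  1  0  1  0  1  0  1  0  1  0  1  0
From n = 14 onward G(n+2) = G(n); since this holds over max(S) = 9 consecutive positions the period is 2 (pre-period 14).

2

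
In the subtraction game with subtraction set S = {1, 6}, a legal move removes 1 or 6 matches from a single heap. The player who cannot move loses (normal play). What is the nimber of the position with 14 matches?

0

G(0) = 0
G(1) = mex{0} = 1
G(2) = mex{1} = 0
G(3) = mex{0} = 1
G(4) = mex{1} = 0
G(5) = mex{0} = 1
G(6) = mex{1,0} = 2
G(7) = mex{2,1} = 0
G(8) = mex{0,0} = 1
G(9) = mex{1,1} = 0
G(10) = mex{0,0} = 1
G(11) = mex{1,1} = 0
G(12) = mex{0,2} = 1
G(13) = mex{1,0} = 2
G(14) = mex{2,1} = 0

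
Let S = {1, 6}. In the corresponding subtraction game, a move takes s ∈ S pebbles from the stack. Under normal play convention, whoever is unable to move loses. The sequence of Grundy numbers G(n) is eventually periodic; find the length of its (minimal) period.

n :  0  1  2  3  4  5  6  7  8  9 10 11 12 13 14 15
G :  0  1  0  1  0  1  2  0  1  0  1  0  1  2  0  1
G(n+7) = G(n) holds for n = 0,…,5 (a full window of length max(S) = 6), so the sequence is purely periodic with period 7.

7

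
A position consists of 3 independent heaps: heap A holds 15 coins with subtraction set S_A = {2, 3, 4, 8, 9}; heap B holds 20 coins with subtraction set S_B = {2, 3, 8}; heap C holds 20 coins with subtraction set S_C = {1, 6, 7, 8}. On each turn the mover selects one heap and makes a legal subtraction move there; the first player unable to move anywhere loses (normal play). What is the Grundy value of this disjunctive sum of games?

Heap A, S = {2, 3, 4, 8, 9}:
G(0) = 0
G(1) = mex{} = 0
G(2) = mex{0} = 1
G(3) = mex{0,0} = 1
G(4) = mex{1,0,0} = 2
G(5) = mex{1,1,0} = 2
G(6) = mex{2,1,1} = 0
G(7) = mex{2,2,1} = 0
G(8) = mex{0,2,2,0} = 1
G(9) = mex{0,0,2,0,0} = 1
G(10) = mex{1,0,0,1,0} = 2
G(11) = mex{1,1,0,1,1} = 2
G(12) = mex{2,1,1,2,1} = 0
G(13) = mex{2,2,1,2,2} = 0
G(14) = mex{0,2,2,0,2} = 1
G(15) = mex{0,0,2,0,0} = 1
G_A(15) = 1.
Heap B, S = {2, 3, 8}:
G(0) = 0
G(1) = mex{} = 0
G(2) = mex{0} = 1
G(3) = mex{0,0} = 1
G(4) = mex{1,0} = 2
G(5) = mex{1,1} = 0
G(6) = mex{2,1} = 0
G(7) = mex{0,2} = 1
G(8) = mex{0,0,0} = 1
G(9) = mex{1,0,0} = 2
G(10) = mex{1,1,1} = 0
G(11) = mex{2,1,1} = 0
G(12) = mex{0,2,2} = 1
G(13) = mex{0,0,0} = 1
G(14) = mex{1,0,0} = 2
G(15) = mex{1,1,1} = 0
G(16) = mex{2,1,1} = 0
G(17) = mex{0,2,2} = 1
G(18) = mex{0,0,0} = 1
G(19) = mex{1,0,0} = 2
G(20) = mex{1,1,1} = 0
G_B(20) = 0.
Heap C, S = {1, 6, 7, 8}:
G(0) = 0
G(1) = mex{0} = 1
G(2) = mex{1} = 0
G(3) = mex{0} = 1
G(4) = mex{1} = 0
G(5) = mex{0} = 1
G(6) = mex{1,0} = 2
G(7) = mex{2,1,0} = 3
G(8) = mex{3,0,1,0} = 2
G(9) = mex{2,1,0,1} = 3
G(10) = mex{3,0,1,0} = 2
G(11) = mex{2,1,0,1} = 3
G(12) = mex{3,2,1,0} = 4
G(13) = mex{4,3,2,1} = 0
G(14) = mex{0,2,3,2} = 1
G(15) = mex{1,3,2,3} = 0
G(16) = mex{0,2,3,2} = 1
G(17) = mex{1,3,2,3} = 0
G(18) = mex{0,4,3,2} = 1
G(19) = mex{1,0,4,3} = 2
G(20) = mex{2,1,0,4} = 3
G_C(20) = 3.
Combined Grundy value = 1 ⊕ 0 ⊕ 3 = 2.

2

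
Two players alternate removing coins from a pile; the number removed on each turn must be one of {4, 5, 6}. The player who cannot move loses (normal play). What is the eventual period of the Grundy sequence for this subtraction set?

n :  0  1  2  3  4  5  6  7  8  9 10 11 12 13 14 15 16 17 18 19 20 21
G :  0  0  0  0  1  1  1  1  2  2  0  0  0  0  1  1  1  1  2  2  0  0
G(n+10) = G(n) holds for n = 0,…,5 (a full window of length max(S) = 6), so the sequence is purely periodic with period 10.

10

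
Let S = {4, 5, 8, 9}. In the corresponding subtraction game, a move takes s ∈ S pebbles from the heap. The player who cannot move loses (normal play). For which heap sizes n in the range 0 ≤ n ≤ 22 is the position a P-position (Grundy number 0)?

0, 1, 2, 3, 13, 14, 15, 16

G(0) = 0
G(1) = mex{} = 0
G(2) = mex{} = 0
G(3) = mex{} = 0
G(4) = mex{0} = 1
G(5) = mex{0,0} = 1
G(6) = mex{0,0} = 1
G(7) = mex{0,0} = 1
G(8) = mex{1,0,0} = 2
G(9) = mex{1,1,0,0} = 2
G(10) = mex{1,1,0,0} = 2
G(11) = mex{1,1,0,0} = 2
G(12) = mex{2,1,1,0} = 3
G(13) = mex{2,2,1,1} = 0
G(14) = mex{2,2,1,1} = 0
G(15) = mex{2,2,1,1} = 0
G(16) = mex{3,2,2,1} = 0
G(17) = mex{0,3,2,2} = 1
G(18) = mex{0,0,2,2} = 1
G(19) = mex{0,0,2,2} = 1
G(20) = mex{0,0,3,2} = 1
G(21) = mex{1,0,0,3} = 2
G(22) = mex{1,1,0,0} = 2
P-positions are exactly the n with G(n) = 0.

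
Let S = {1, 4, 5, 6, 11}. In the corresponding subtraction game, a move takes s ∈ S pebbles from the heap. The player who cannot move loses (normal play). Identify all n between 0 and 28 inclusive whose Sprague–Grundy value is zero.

G(0) = 0
G(1) = mex{0} = 1
G(2) = mex{1} = 0
G(3) = mex{0} = 1
G(4) = mex{1,0} = 2
G(5) = mex{2,1,0} = 3
G(6) = mex{3,0,1,0} = 2
G(7) = mex{2,1,0,1} = 3
G(8) = mex{3,2,1,0} = 4
G(9) = mex{4,3,2,1} = 0
G(10) = mex{0,2,3,2} = 1
G(11) = mex{1,3,2,3,0} = 4
G(12) = mex{4,4,3,2,1} = 0
G(13) = mex{0,0,4,3,0} = 1
G(14) = mex{1,1,0,4,1} = 2
G(15) = mex{2,4,1,0,2} = 3
G(16) = mex{3,0,4,1,3} = 2
G(17) = mex{2,1,0,4,2} = 3
G(18) = mex{3,2,1,0,3} = 4
G(19) = mex{4,3,2,1,4} = 0
G(20) = mex{0,2,3,2,0} = 1
G(21) = mex{1,3,2,3,1} = 0
G(22) = mex{0,4,3,2,4} = 1
G(23) = mex{1,0,4,3,0} = 2
G(24) = mex{2,1,0,4,1} = 3
G(25) = mex{3,0,1,0,2} = 4
G(26) = mex{4,1,0,1,3} = 2
G(27) = mex{2,2,1,0,2} = 3
G(28) = mex{3,3,2,1,3} = 0
P-positions are exactly the n with G(n) = 0.

0, 2, 9, 12, 19, 21, 28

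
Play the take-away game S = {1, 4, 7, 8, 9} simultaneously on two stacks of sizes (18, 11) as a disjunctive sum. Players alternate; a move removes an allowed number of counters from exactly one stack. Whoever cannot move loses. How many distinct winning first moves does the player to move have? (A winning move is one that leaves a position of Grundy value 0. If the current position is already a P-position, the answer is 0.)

3

All stacks use S = {1, 4, 7, 8, 9}:
G(0) = 0
G(1) = mex{0} = 1
G(2) = mex{1} = 0
G(3) = mex{0} = 1
G(4) = mex{1,0} = 2
G(5) = mex{2,1} = 0
G(6) = mex{0,0} = 1
G(7) = mex{1,1,0} = 2
G(8) = mex{2,2,1,0} = 3
G(9) = mex{3,0,0,1,0} = 2
G(10) = mex{2,1,1,0,1} = 3
G(11) = mex{3,2,2,1,0} = 4
G(12) = mex{4,3,0,2,1} = 5
G(13) = mex{5,2,1,0,2} = 3
G(14) = mex{3,3,2,1,0} = 4
G(15) = mex{4,4,3,2,1} = 0
G(16) = mex{0,5,2,3,2} = 1
G(17) = mex{1,3,3,2,3} = 0
G(18) = mex{0,4,4,3,2} = 1
Stack A: G(18) = 1.
Stack B: G(11) = 4.
Combined Grundy value = 1 ⊕ 4 = 5.
A winning move leaves total XOR = 0, i.e. changes one component's Grundy value g to g ⊕ X where X is the current total.
Stack A: need g' = 1⊕5 = 4. Options: 18−1→G=0, 18−4→G=4, 18−7→G=4, 18−8→G=3, 18−9→G=2. Hits: 2.
Stack B: need g' = 4⊕5 = 1. Options: 11−1→G=3, 11−4→G=2, 11−7→G=2, 11−8→G=1, 11−9→G=0. Hits: 1.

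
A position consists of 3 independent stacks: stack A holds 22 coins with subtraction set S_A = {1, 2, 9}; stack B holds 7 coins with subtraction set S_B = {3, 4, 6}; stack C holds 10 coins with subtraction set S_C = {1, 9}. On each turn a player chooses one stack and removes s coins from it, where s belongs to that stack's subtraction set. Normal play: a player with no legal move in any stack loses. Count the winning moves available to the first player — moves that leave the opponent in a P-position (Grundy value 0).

0

Stack A, S = {1, 2, 9}:
n :  0  1  2  3  4  5  6  7  8  9 10 11 12 13 14 15 16 17 18 19 20 21 22
G :  0  1  2  0  1  2  0  1  2  3  0  1  2  0  1  2  0  1  2  3  0  1  2
G_A(22) = 2.
Stack B, S = {3, 4, 6}:
G(0) = 0
G(1) = mex{} = 0
G(2) = mex{} = 0
G(3) = mex{0} = 1
G(4) = mex{0,0} = 1
G(5) = mex{0,0} = 1
G(6) = mex{1,0,0} = 2
G(7) = mex{1,1,0} = 2
G_B(7) = 2.
Stack C, S = {1, 9}:
G(0) = 0
G(1) = mex{0} = 1
G(2) = mex{1} = 0
G(3) = mex{0} = 1
G(4) = mex{1} = 0
G(5) = mex{0} = 1
G(6) = mex{1} = 0
G(7) = mex{0} = 1
G(8) = mex{1} = 0
G(9) = mex{0,0} = 1
G(10) = mex{1,1} = 0
G_C(10) = 0.
Combined Grundy value = 2 ⊕ 2 ⊕ 0 = 0.
A winning move leaves total XOR = 0, i.e. changes one component's Grundy value g to g ⊕ X where X is the current total.
Stack A: target g' = 2⊕0 = 2, but every legal move changes the Grundy value (mex property), so 0 moves.
Stack B: target g' = 2⊕0 = 2, but every legal move changes the Grundy value (mex property), so 0 moves.
Stack C: target g' = 0⊕0 = 0, but every legal move changes the Grundy value (mex property), so 0 moves.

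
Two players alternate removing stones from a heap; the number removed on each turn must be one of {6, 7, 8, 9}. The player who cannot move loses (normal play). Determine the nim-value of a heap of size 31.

0

G(0) = 0
G(1) = mex{} = 0
G(2) = mex{} = 0
G(3) = mex{} = 0
G(4) = mex{} = 0
G(5) = mex{} = 0
G(6) = mex{0} = 1
G(7) = mex{0,0} = 1
G(8) = mex{0,0,0} = 1
G(9) = mex{0,0,0,0} = 1
G(10) = mex{0,0,0,0} = 1
G(11) = mex{0,0,0,0} = 1
G(12) = mex{1,0,0,0} = 2
G(13) = mex{1,1,0,0} = 2
G(14) = mex{1,1,1,0} = 2
G(15) = mex{1,1,1,1} = 0
G(16) = mex{1,1,1,1} = 0
G(17) = mex{1,1,1,1} = 0
G(18) = mex{2,1,1,1} = 0
G(19) = mex{2,2,1,1} = 0
G(20) = mex{2,2,2,1} = 0
G(21) = mex{0,2,2,2} = 1
G(22) = mex{0,0,2,2} = 1
G(23) = mex{0,0,0,2} = 1
G(24) = mex{0,0,0,0} = 1
G(25) = mex{0,0,0,0} = 1
G(26) = mex{0,0,0,0} = 1
G(27) = mex{1,0,0,0} = 2
G(28) = mex{1,1,0,0} = 2
G(29) = mex{1,1,1,0} = 2
G(30) = mex{1,1,1,1} = 0
G(31) = mex{1,1,1,1} = 0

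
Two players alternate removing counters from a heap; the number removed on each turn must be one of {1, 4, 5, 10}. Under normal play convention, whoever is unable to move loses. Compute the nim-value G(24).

1

n :  0  1  2  3  4  5  6  7  8  9 10 11 12 13 14 15 16 17 18 19 20 21 22 23 24
G :  0  1  0  1  2  3  2  3  0  1  4  0  1  2  0  1  3  0  1  2  0  1  2  0  1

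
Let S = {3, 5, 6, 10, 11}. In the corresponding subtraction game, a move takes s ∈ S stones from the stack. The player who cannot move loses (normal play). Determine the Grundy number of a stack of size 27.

G(0) = 0
G(1) = mex{} = 0
G(2) = mex{} = 0
G(3) = mex{0} = 1
G(4) = mex{0} = 1
G(5) = mex{0,0} = 1
G(6) = mex{1,0,0} = 2
G(7) = mex{1,0,0} = 2
G(8) = mex{1,1,0} = 2
G(9) = mex{2,1,1} = 0
G(10) = mex{2,1,1,0} = 3
G(11) = mex{2,2,1,0,0} = 3
G(12) = mex{0,2,2,0,0} = 1
G(13) = mex{3,2,2,1,0} = 4
G(14) = mex{3,0,2,1,1} = 4
G(15) = mex{1,3,0,1,1} = 2
G(16) = mex{4,3,3,2,1} = 0
G(17) = mex{4,1,3,2,2} = 0
G(18) = mex{2,4,1,2,2} = 0
G(19) = mex{0,4,4,0,2} = 1
G(20) = mex{0,2,4,3,0} = 1
G(21) = mex{0,0,2,3,3} = 1
G(22) = mex{1,0,0,1,3} = 2
G(23) = mex{1,0,0,4,1} = 2
G(24) = mex{1,1,0,4,4} = 2
G(25) = mex{2,1,1,2,4} = 0
G(26) = mex{2,1,1,0,2} = 3
G(27) = mex{2,2,1,0,0} = 3

3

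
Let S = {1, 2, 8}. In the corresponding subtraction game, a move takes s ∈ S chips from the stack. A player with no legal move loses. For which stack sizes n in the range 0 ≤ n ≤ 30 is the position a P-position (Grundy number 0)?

G(0) = 0
G(1) = mex{0} = 1
G(2) = mex{1,0} = 2
G(3) = mex{2,1} = 0
G(4) = mex{0,2} = 1
G(5) = mex{1,0} = 2
G(6) = mex{2,1} = 0
G(7) = mex{0,2} = 1
G(8) = mex{1,0,0} = 2
G(9) = mex{2,1,1} = 0
G(10) = mex{0,2,2} = 1
G(11) = mex{1,0,0} = 2
G(12) = mex{2,1,1} = 0
G(13) = mex{0,2,2} = 1
G(14) = mex{1,0,0} = 2
G(15) = mex{2,1,1} = 0
G(16) = mex{0,2,2} = 1
G(17) = mex{1,0,0} = 2
G(18) = mex{2,1,1} = 0
G(19) = mex{0,2,2} = 1
G(20) = mex{1,0,0} = 2
G(21) = mex{2,1,1} = 0
G(22) = mex{0,2,2} = 1
G(23) = mex{1,0,0} = 2
G(24) = mex{2,1,1} = 0
G(25) = mex{0,2,2} = 1
G(26) = mex{1,0,0} = 2
G(27) = mex{2,1,1} = 0
G(28) = mex{0,2,2} = 1
G(29) = mex{1,0,0} = 2
G(30) = mex{2,1,1} = 0
P-positions are exactly the n with G(n) = 0.

0, 3, 6, 9, 12, 15, 18, 21, 24, 27, 30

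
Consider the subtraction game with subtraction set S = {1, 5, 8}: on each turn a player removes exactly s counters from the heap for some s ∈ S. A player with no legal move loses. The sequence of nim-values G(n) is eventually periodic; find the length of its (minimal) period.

13

G(0) = 0
G(1) = mex{0} = 1
G(2) = mex{1} = 0
G(3) = mex{0} = 1
G(4) = mex{1} = 0
G(5) = mex{0,0} = 1
G(6) = mex{1,1} = 0
G(7) = mex{0,0} = 1
G(8) = mex{1,1,0} = 2
G(9) = mex{2,0,1} = 3
G(10) = mex{3,1,0} = 2
G(11) = mex{2,0,1} = 3
G(12) = mex{3,1,0} = 2
G(13) = mex{2,2,1} = 0
G(14) = mex{0,3,0} = 1
G(15) = mex{1,2,1} = 0
G(16) = mex{0,3,2} = 1
G(17) = mex{1,2,3} = 0
G(18) = mex{0,0,2} = 1
G(19) = mex{1,1,3} = 0
G(20) = mex{0,0,2} = 1
G(21) = mex{1,1,0} = 2
G(22) = mex{2,0,1} = 3
G(23) = mex{3,1,0} = 2
G(24) = mex{2,0,1} = 3
G(25) = mex{3,1,0} = 2
G(26) = mex{2,2,1} = 0
G(27) = mex{0,3,0} = 1
G(n+13) = G(n) holds for n = 0,…,7 (a full window of length max(S) = 8), so the sequence is purely periodic with period 13.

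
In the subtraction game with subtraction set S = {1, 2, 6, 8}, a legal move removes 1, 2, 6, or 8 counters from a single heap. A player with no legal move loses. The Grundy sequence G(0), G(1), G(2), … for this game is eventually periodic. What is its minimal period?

7

G(0) = 0
G(1) = mex{0} = 1
G(2) = mex{1,0} = 2
G(3) = mex{2,1} = 0
G(4) = mex{0,2} = 1
G(5) = mex{1,0} = 2
G(6) = mex{2,1,0} = 3
G(7) = mex{3,2,1} = 0
G(8) = mex{0,3,2,0} = 1
G(9) = mex{1,0,0,1} = 2
G(10) = mex{2,1,1,2} = 0
G(11) = mex{0,2,2,0} = 1
G(12) = mex{1,0,3,1} = 2
G(13) = mex{2,1,0,2} = 3
G(14) = mex{3,2,1,3} = 0
G(15) = mex{0,3,2,0} = 1
G(16) = mex{1,0,0,1} = 2
G(n+7) = G(n) holds for n = 0,…,7 (a full window of length max(S) = 8), so the sequence is purely periodic with period 7.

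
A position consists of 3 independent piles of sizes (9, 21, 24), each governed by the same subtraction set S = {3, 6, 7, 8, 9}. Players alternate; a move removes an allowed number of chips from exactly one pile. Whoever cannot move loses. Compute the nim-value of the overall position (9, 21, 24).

0

All piles use S = {3, 6, 7, 8, 9}:
G(0) = 0
G(1) = mex{} = 0
G(2) = mex{} = 0
G(3) = mex{0} = 1
G(4) = mex{0} = 1
G(5) = mex{0} = 1
G(6) = mex{1,0} = 2
G(7) = mex{1,0,0} = 2
G(8) = mex{1,0,0,0} = 2
G(9) = mex{2,1,0,0,0} = 3
G(10) = mex{2,1,1,0,0} = 3
G(11) = mex{2,1,1,1,0} = 3
G(12) = mex{3,2,1,1,1} = 0
G(13) = mex{3,2,2,1,1} = 0
G(14) = mex{3,2,2,2,1} = 0
G(15) = mex{0,3,2,2,2} = 1
G(16) = mex{0,3,3,2,2} = 1
G(17) = mex{0,3,3,3,2} = 1
G(18) = mex{1,0,3,3,3} = 2
G(19) = mex{1,0,0,3,3} = 2
G(20) = mex{1,0,0,0,3} = 2
G(21) = mex{2,1,0,0,0} = 3
G(22) = mex{2,1,1,0,0} = 3
G(23) = mex{2,1,1,1,0} = 3
G(24) = mex{3,2,1,1,1} = 0
Pile A: G(9) = 3.
Pile B: G(21) = 3.
Pile C: G(24) = 0.
Combined Grundy value = 3 ⊕ 3 ⊕ 0 = 0.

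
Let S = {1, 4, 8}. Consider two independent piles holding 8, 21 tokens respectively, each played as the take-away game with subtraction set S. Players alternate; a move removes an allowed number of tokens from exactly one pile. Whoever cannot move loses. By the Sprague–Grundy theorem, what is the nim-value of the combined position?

3

All piles use S = {1, 4, 8}:
n :  0  1  2  3  4  5  6  7  8  9 10 11 12 13 14 15 16 17 18 19 20 21
G :  0  1  0  1  2  0  1  0  1  2  3  2  0  1  0  1  2  0  1  0  1  2
Pile A: G(8) = 1.
Pile B: G(21) = 2.
Combined Grundy value = 1 ⊕ 2 = 3.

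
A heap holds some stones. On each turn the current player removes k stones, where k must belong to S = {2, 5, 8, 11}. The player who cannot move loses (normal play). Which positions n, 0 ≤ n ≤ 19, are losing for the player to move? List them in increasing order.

0, 1, 4, 7, 10, 13, 14, 17

n :  0  1  2  3  4  5  6  7  8  9 10 11 12 13 14 15 16 17 18 19
G :  0  0  1  1  0  2  1  0  2  1  0  2  1  0  0  1  1  0  2  1
P-positions are exactly the n with G(n) = 0.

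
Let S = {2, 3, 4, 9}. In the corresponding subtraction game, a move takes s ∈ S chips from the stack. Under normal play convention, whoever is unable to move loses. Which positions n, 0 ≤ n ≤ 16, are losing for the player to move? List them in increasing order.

0, 1, 6, 7, 12, 13

G(0) = 0
G(1) = mex{} = 0
G(2) = mex{0} = 1
G(3) = mex{0,0} = 1
G(4) = mex{1,0,0} = 2
G(5) = mex{1,1,0} = 2
G(6) = mex{2,1,1} = 0
G(7) = mex{2,2,1} = 0
G(8) = mex{0,2,2} = 1
G(9) = mex{0,0,2,0} = 1
G(10) = mex{1,0,0,0} = 2
G(11) = mex{1,1,0,1} = 2
G(12) = mex{2,1,1,1} = 0
G(13) = mex{2,2,1,2} = 0
G(14) = mex{0,2,2,2} = 1
G(15) = mex{0,0,2,0} = 1
G(16) = mex{1,0,0,0} = 2
P-positions are exactly the n with G(n) = 0.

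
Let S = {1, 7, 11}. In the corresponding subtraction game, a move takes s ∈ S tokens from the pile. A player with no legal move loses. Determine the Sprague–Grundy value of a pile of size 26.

G(0) = 0
G(1) = mex{0} = 1
G(2) = mex{1} = 0
G(3) = mex{0} = 1
G(4) = mex{1} = 0
G(5) = mex{0} = 1
G(6) = mex{1} = 0
G(7) = mex{0,0} = 1
G(8) = mex{1,1} = 0
G(9) = mex{0,0} = 1
G(10) = mex{1,1} = 0
G(11) = mex{0,0,0} = 1
G(12) = mex{1,1,1} = 0
G(13) = mex{0,0,0} = 1
G(14) = mex{1,1,1} = 0
G(15) = mex{0,0,0} = 1
G(16) = mex{1,1,1} = 0
G(17) = mex{0,0,0} = 1
G(18) = mex{1,1,1} = 0
G(19) = mex{0,0,0} = 1
G(20) = mex{1,1,1} = 0
G(21) = mex{0,0,0} = 1
G(22) = mex{1,1,1} = 0
G(23) = mex{0,0,0} = 1
G(24) = mex{1,1,1} = 0
G(25) = mex{0,0,0} = 1
G(26) = mex{1,1,1} = 0

0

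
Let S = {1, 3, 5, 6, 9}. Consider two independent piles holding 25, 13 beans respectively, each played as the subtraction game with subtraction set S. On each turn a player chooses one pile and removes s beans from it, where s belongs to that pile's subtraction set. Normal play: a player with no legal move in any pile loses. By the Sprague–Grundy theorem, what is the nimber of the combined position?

All piles use S = {1, 3, 5, 6, 9}:
n :  0  1  2  3  4  5  6  7  8  9 10 11 12 13 14 15 16 17 18 19 20 21 22 23 24 25
G :  0  1  0  1  0  1  2  3  2  3  2  3  0  1  0  1  0  1  2  3  2  3  2  3  0  1
Pile A: G(25) = 1.
Pile B: G(13) = 1.
Combined Grundy value = 1 ⊕ 1 = 0.

0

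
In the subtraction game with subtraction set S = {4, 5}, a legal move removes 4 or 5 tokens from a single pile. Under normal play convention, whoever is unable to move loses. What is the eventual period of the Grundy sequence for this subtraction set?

9

n :  0  1  2  3  4  5  6  7  8  9 10 11 12 13 14 15 16 17 18 19
G :  0  0  0  0  1  1  1  1  2  0  0  0  0  1  1  1  1  2  0  0
G(n+9) = G(n) holds for n = 0,…,4 (a full window of length max(S) = 5), so the sequence is purely periodic with period 9.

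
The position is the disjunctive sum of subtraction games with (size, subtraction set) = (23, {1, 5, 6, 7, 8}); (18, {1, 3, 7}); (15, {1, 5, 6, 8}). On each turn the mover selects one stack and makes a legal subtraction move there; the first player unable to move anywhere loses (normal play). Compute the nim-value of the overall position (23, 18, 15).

2

Stack A, S = {1, 5, 6, 7, 8}:
n :  0  1  2  3  4  5  6  7  8  9 10 11 12 13 14 15 16 17 18 19 20 21 22 23
G :  0  1  0  1  0  1  2  3  2  3  2  3  4  0  1  0  1  0  1  2  3  2  3  2
G_A(23) = 2.
Stack B, S = {1, 3, 7}:
n :  0  1  2  3  4  5  6  7  8  9 10 11 12 13 14 15 16 17 18
G :  0  1  0  1  0  1  0  1  0  1  0  1  0  1  0  1  0  1  0
G_B(18) = 0.
Stack C, S = {1, 5, 6, 8}:
n :  0  1  2  3  4  5  6  7  8  9 10 11 12 13 14 15
G :  0  1  0  1  0  1  2  3  2  3  2  0  1  0  1  0
G_C(15) = 0.
Combined Grundy value = 2 ⊕ 0 ⊕ 0 = 2.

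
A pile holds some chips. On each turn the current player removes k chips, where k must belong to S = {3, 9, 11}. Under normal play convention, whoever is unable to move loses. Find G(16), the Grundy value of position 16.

3

G(0) = 0
G(1) = mex{} = 0
G(2) = mex{} = 0
G(3) = mex{0} = 1
G(4) = mex{0} = 1
G(5) = mex{0} = 1
G(6) = mex{1} = 0
G(7) = mex{1} = 0
G(8) = mex{1} = 0
G(9) = mex{0,0} = 1
G(10) = mex{0,0} = 1
G(11) = mex{0,0,0} = 1
G(12) = mex{1,1,0} = 2
G(13) = mex{1,1,0} = 2
G(14) = mex{1,1,1} = 0
G(15) = mex{2,0,1} = 3
G(16) = mex{2,0,1} = 3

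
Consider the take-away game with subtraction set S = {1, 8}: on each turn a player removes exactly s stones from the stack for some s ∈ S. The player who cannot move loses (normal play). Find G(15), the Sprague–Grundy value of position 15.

0

n :  0  1  2  3  4  5  6  7  8  9 10 11 12 13 14 15
G :  0  1  0  1  0  1  0  1  2  0  1  0  1  0  1  0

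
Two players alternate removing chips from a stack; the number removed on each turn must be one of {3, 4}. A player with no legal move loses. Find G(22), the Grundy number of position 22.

0

n :  0  1  2  3  4  5  6  7  8  9 10 11 12 13 14 15 16 17 18 19 20 21 22
G :  0  0  0  1  1  1  2  0  0  0  1  1  1  2  0  0  0  1  1  1  2  0  0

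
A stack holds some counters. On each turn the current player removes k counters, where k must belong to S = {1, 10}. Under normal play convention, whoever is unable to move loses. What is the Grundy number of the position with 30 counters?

G(0) = 0
G(1) = mex{0} = 1
G(2) = mex{1} = 0
G(3) = mex{0} = 1
G(4) = mex{1} = 0
G(5) = mex{0} = 1
G(6) = mex{1} = 0
G(7) = mex{0} = 1
G(8) = mex{1} = 0
G(9) = mex{0} = 1
G(10) = mex{1,0} = 2
G(11) = mex{2,1} = 0
G(12) = mex{0,0} = 1
G(13) = mex{1,1} = 0
G(14) = mex{0,0} = 1
G(15) = mex{1,1} = 0
G(16) = mex{0,0} = 1
G(17) = mex{1,1} = 0
G(18) = mex{0,0} = 1
G(19) = mex{1,1} = 0
G(20) = mex{0,2} = 1
G(21) = mex{1,0} = 2
G(22) = mex{2,1} = 0
G(23) = mex{0,0} = 1
G(24) = mex{1,1} = 0
G(25) = mex{0,0} = 1
G(26) = mex{1,1} = 0
G(27) = mex{0,0} = 1
G(28) = mex{1,1} = 0
G(29) = mex{0,0} = 1
G(30) = mex{1,1} = 0

0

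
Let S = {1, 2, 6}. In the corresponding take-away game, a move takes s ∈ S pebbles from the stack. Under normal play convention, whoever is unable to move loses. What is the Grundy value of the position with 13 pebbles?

G(0) = 0
G(1) = mex{0} = 1
G(2) = mex{1,0} = 2
G(3) = mex{2,1} = 0
G(4) = mex{0,2} = 1
G(5) = mex{1,0} = 2
G(6) = mex{2,1,0} = 3
G(7) = mex{3,2,1} = 0
G(8) = mex{0,3,2} = 1
G(9) = mex{1,0,0} = 2
G(10) = mex{2,1,1} = 0
G(11) = mex{0,2,2} = 1
G(12) = mex{1,0,3} = 2
G(13) = mex{2,1,0} = 3

3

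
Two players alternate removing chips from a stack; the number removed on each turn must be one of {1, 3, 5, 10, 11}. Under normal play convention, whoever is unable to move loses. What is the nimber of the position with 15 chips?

G(0) = 0
G(1) = mex{0} = 1
G(2) = mex{1} = 0
G(3) = mex{0,0} = 1
G(4) = mex{1,1} = 0
G(5) = mex{0,0,0} = 1
G(6) = mex{1,1,1} = 0
G(7) = mex{0,0,0} = 1
G(8) = mex{1,1,1} = 0
G(9) = mex{0,0,0} = 1
G(10) = mex{1,1,1,0} = 2
G(11) = mex{2,0,0,1,0} = 3
G(12) = mex{3,1,1,0,1} = 2
G(13) = mex{2,2,0,1,0} = 3
G(14) = mex{3,3,1,0,1} = 2
G(15) = mex{2,2,2,1,0} = 3

3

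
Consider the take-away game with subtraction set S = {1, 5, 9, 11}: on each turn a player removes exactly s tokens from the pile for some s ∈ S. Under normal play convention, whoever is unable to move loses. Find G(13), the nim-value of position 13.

G(0) = 0
G(1) = mex{0} = 1
G(2) = mex{1} = 0
G(3) = mex{0} = 1
G(4) = mex{1} = 0
G(5) = mex{0,0} = 1
G(6) = mex{1,1} = 0
G(7) = mex{0,0} = 1
G(8) = mex{1,1} = 0
G(9) = mex{0,0,0} = 1
G(10) = mex{1,1,1} = 0
G(11) = mex{0,0,0,0} = 1
G(12) = mex{1,1,1,1} = 0
G(13) = mex{0,0,0,0} = 1

1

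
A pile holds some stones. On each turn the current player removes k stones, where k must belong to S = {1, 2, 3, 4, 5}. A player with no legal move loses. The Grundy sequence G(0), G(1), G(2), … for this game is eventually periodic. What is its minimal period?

6

n :  0  1  2  3  4  5  6  7  8  9 10 11 12 13 14
G :  0  1  2  3  4  5  0  1  2  3  4  5  0  1  2
G(n+6) = G(n) holds for n = 0,…,4 (a full window of length max(S) = 5), so the sequence is purely periodic with period 6.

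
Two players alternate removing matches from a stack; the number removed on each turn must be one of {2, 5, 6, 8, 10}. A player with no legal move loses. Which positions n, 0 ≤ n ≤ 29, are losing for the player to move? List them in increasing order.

G(0) = 0
G(1) = mex{} = 0
G(2) = mex{0} = 1
G(3) = mex{0} = 1
G(4) = mex{1} = 0
G(5) = mex{1,0} = 2
G(6) = mex{0,0,0} = 1
G(7) = mex{2,1,0} = 3
G(8) = mex{1,1,1,0} = 2
G(9) = mex{3,0,1,0} = 2
G(10) = mex{2,2,0,1,0} = 3
G(11) = mex{2,1,2,1,0} = 3
G(12) = mex{3,3,1,0,1} = 2
G(13) = mex{3,2,3,2,1} = 0
G(14) = mex{2,2,2,1,0} = 3
G(15) = mex{0,3,2,3,2} = 1
G(16) = mex{3,3,3,2,1} = 0
G(17) = mex{1,2,3,2,3} = 0
G(18) = mex{0,0,2,3,2} = 1
G(19) = mex{0,3,0,3,2} = 1
G(20) = mex{1,1,3,2,3} = 0
G(21) = mex{1,0,1,0,3} = 2
G(22) = mex{0,0,0,3,2} = 1
G(23) = mex{2,1,0,1,0} = 3
G(24) = mex{1,1,1,0,3} = 2
G(25) = mex{3,0,1,0,1} = 2
G(26) = mex{2,2,0,1,0} = 3
G(27) = mex{2,1,2,1,0} = 3
G(28) = mex{3,3,1,0,1} = 2
G(29) = mex{3,2,3,2,1} = 0
P-positions are exactly the n with G(n) = 0.

0, 1, 4, 13, 16, 17, 20, 29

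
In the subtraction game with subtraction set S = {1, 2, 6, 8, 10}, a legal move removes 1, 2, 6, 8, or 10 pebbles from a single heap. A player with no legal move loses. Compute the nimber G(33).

n :  0  1  2  3  4  5  6  7  8  9 10 11 12 13 14 15 16 17 18 19 20 21 22 23 24 25 26 27 28 29 30 31 32 33
G :  0  1  2  0  1  2  3  0  1  2  3  4  0  1  2  3  0  1  2  0  1  2  3  0  1  2  3  4  0  1  2  3  0  1

1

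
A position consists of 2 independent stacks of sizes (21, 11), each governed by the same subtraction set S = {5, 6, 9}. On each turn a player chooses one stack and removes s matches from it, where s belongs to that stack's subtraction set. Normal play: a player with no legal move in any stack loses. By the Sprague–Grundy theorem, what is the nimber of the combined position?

All stacks use S = {5, 6, 9}:
G(0) = 0
G(1) = mex{} = 0
G(2) = mex{} = 0
G(3) = mex{} = 0
G(4) = mex{} = 0
G(5) = mex{0} = 1
G(6) = mex{0,0} = 1
G(7) = mex{0,0} = 1
G(8) = mex{0,0} = 1
G(9) = mex{0,0,0} = 1
G(10) = mex{1,0,0} = 2
G(11) = mex{1,1,0} = 2
G(12) = mex{1,1,0} = 2
G(13) = mex{1,1,0} = 2
G(14) = mex{1,1,1} = 0
G(15) = mex{2,1,1} = 0
G(16) = mex{2,2,1} = 0
G(17) = mex{2,2,1} = 0
G(18) = mex{2,2,1} = 0
G(19) = mex{0,2,2} = 1
G(20) = mex{0,0,2} = 1
G(21) = mex{0,0,2} = 1
Stack A: G(21) = 1.
Stack B: G(11) = 2.
Combined Grundy value = 1 ⊕ 2 = 3.

3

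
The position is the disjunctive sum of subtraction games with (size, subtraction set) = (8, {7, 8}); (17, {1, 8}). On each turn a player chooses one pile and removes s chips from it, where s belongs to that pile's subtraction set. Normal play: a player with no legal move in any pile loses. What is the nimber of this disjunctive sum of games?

Pile A, S = {7, 8}:
G(0) = 0
G(1) = mex{} = 0
G(2) = mex{} = 0
G(3) = mex{} = 0
G(4) = mex{} = 0
G(5) = mex{} = 0
G(6) = mex{} = 0
G(7) = mex{0} = 1
G(8) = mex{0,0} = 1
G_A(8) = 1.
Pile B, S = {1, 8}:
n :  0  1  2  3  4  5  6  7  8  9 10 11 12 13 14 15 16 17
G :  0  1  0  1  0  1  0  1  2  0  1  0  1  0  1  0  1  2
G_B(17) = 2.
Combined Grundy value = 1 ⊕ 2 = 3.

3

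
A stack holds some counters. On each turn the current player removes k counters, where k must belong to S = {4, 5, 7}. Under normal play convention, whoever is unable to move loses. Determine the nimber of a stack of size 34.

0

G(0) = 0
G(1) = mex{} = 0
G(2) = mex{} = 0
G(3) = mex{} = 0
G(4) = mex{0} = 1
G(5) = mex{0,0} = 1
G(6) = mex{0,0} = 1
G(7) = mex{0,0,0} = 1
G(8) = mex{1,0,0} = 2
G(9) = mex{1,1,0} = 2
G(10) = mex{1,1,0} = 2
G(11) = mex{1,1,1} = 0
G(12) = mex{2,1,1} = 0
G(13) = mex{2,2,1} = 0
G(14) = mex{2,2,1} = 0
G(15) = mex{0,2,2} = 1
G(16) = mex{0,0,2} = 1
G(17) = mex{0,0,2} = 1
G(18) = mex{0,0,0} = 1
G(19) = mex{1,0,0} = 2
G(20) = mex{1,1,0} = 2
G(21) = mex{1,1,0} = 2
G(22) = mex{1,1,1} = 0
G(23) = mex{2,1,1} = 0
G(24) = mex{2,2,1} = 0
G(25) = mex{2,2,1} = 0
G(26) = mex{0,2,2} = 1
G(27) = mex{0,0,2} = 1
G(28) = mex{0,0,2} = 1
G(29) = mex{0,0,0} = 1
G(30) = mex{1,0,0} = 2
G(31) = mex{1,1,0} = 2
G(32) = mex{1,1,0} = 2
G(33) = mex{1,1,1} = 0
G(34) = mex{2,1,1} = 0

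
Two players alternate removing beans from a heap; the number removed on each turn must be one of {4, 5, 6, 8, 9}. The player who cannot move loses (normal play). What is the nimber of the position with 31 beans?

1

G(0) = 0
G(1) = mex{} = 0
G(2) = mex{} = 0
G(3) = mex{} = 0
G(4) = mex{0} = 1
G(5) = mex{0,0} = 1
G(6) = mex{0,0,0} = 1
G(7) = mex{0,0,0} = 1
G(8) = mex{1,0,0,0} = 2
G(9) = mex{1,1,0,0,0} = 2
G(10) = mex{1,1,1,0,0} = 2
G(11) = mex{1,1,1,0,0} = 2
G(12) = mex{2,1,1,1,0} = 3
G(13) = mex{2,2,1,1,1} = 0
G(14) = mex{2,2,2,1,1} = 0
G(15) = mex{2,2,2,1,1} = 0
G(16) = mex{3,2,2,2,1} = 0
G(17) = mex{0,3,2,2,2} = 1
G(18) = mex{0,0,3,2,2} = 1
G(19) = mex{0,0,0,2,2} = 1
G(20) = mex{0,0,0,3,2} = 1
G(21) = mex{1,0,0,0,3} = 2
G(22) = mex{1,1,0,0,0} = 2
G(23) = mex{1,1,1,0,0} = 2
G(24) = mex{1,1,1,0,0} = 2
G(25) = mex{2,1,1,1,0} = 3
G(26) = mex{2,2,1,1,1} = 0
G(27) = mex{2,2,2,1,1} = 0
G(28) = mex{2,2,2,1,1} = 0
G(29) = mex{3,2,2,2,1} = 0
G(30) = mex{0,3,2,2,2} = 1
G(31) = mex{0,0,3,2,2} = 1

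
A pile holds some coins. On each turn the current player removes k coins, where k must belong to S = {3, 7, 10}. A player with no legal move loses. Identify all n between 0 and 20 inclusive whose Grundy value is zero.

0, 1, 2, 6, 14, 15, 19, 20

n :  0  1  2  3  4  5  6  7  8  9 10 11 12 13 14 15 16 17 18 19 20
G :  0  0  0  1  1  1  0  2  2  1  3  3  2  2  0  0  3  1  1  0  0
P-positions are exactly the n with G(n) = 0.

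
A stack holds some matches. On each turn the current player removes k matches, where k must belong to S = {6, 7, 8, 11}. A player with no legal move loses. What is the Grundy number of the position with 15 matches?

2

G(0) = 0
G(1) = mex{} = 0
G(2) = mex{} = 0
G(3) = mex{} = 0
G(4) = mex{} = 0
G(5) = mex{} = 0
G(6) = mex{0} = 1
G(7) = mex{0,0} = 1
G(8) = mex{0,0,0} = 1
G(9) = mex{0,0,0} = 1
G(10) = mex{0,0,0} = 1
G(11) = mex{0,0,0,0} = 1
G(12) = mex{1,0,0,0} = 2
G(13) = mex{1,1,0,0} = 2
G(14) = mex{1,1,1,0} = 2
G(15) = mex{1,1,1,0} = 2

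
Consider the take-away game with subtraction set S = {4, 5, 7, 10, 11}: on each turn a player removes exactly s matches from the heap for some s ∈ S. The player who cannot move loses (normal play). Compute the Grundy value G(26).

n :  0  1  2  3  4  5  6  7  8  9 10 11 12 13 14 15 16 17 18 19 20 21 22 23 24 25 26
G :  0  0  0  0  1  1  1  1  2  2  2  2  3  3  3  0  0  0  0  1  1  1  1  2  2  2  2

2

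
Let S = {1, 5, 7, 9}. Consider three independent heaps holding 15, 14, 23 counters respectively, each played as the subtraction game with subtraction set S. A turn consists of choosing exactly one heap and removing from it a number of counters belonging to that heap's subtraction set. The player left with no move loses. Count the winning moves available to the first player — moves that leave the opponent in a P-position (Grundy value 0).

All heaps use S = {1, 5, 7, 9}:
G(0) = 0
G(1) = mex{0} = 1
G(2) = mex{1} = 0
G(3) = mex{0} = 1
G(4) = mex{1} = 0
G(5) = mex{0,0} = 1
G(6) = mex{1,1} = 0
G(7) = mex{0,0,0} = 1
G(8) = mex{1,1,1} = 0
G(9) = mex{0,0,0,0} = 1
G(10) = mex{1,1,1,1} = 0
G(11) = mex{0,0,0,0} = 1
G(12) = mex{1,1,1,1} = 0
G(13) = mex{0,0,0,0} = 1
G(14) = mex{1,1,1,1} = 0
G(15) = mex{0,0,0,0} = 1
G(16) = mex{1,1,1,1} = 0
G(17) = mex{0,0,0,0} = 1
G(18) = mex{1,1,1,1} = 0
G(19) = mex{0,0,0,0} = 1
G(20) = mex{1,1,1,1} = 0
G(21) = mex{0,0,0,0} = 1
G(22) = mex{1,1,1,1} = 0
G(23) = mex{0,0,0,0} = 1
Heap A: G(15) = 1.
Heap B: G(14) = 0.
Heap C: G(23) = 1.
Combined Grundy value = 1 ⊕ 0 ⊕ 1 = 0.
A winning move leaves total XOR = 0, i.e. changes one component's Grundy value g to g ⊕ X where X is the current total.
Heap A: target g' = 1⊕0 = 1, but every legal move changes the Grundy value (mex property), so 0 moves.
Heap B: target g' = 0⊕0 = 0, but every legal move changes the Grundy value (mex property), so 0 moves.
Heap C: target g' = 1⊕0 = 1, but every legal move changes the Grundy value (mex property), so 0 moves.

0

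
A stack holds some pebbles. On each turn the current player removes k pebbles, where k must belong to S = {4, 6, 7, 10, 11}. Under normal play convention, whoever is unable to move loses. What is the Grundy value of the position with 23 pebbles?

n :  0  1  2  3  4  5  6  7  8  9 10 11 12 13 14 15 16 17 18 19 20 21 22 23
G :  0  0  0  0  1  1  1  1  2  2  2  2  3  3  3  0  0  0  0  1  1  1  1  2

2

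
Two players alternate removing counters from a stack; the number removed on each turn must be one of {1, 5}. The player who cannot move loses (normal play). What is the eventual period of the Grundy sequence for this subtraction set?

G(0) = 0
G(1) = mex{0} = 1
G(2) = mex{1} = 0
G(3) = mex{0} = 1
G(4) = mex{1} = 0
G(5) = mex{0,0} = 1
G(6) = mex{1,1} = 0
G(7) = mex{0,0} = 1
G(8) = mex{1,1} = 0
G(9) = mex{0,0} = 1
G(10) = mex{1,1} = 0
G(11) = mex{0,0} = 1
G(12) = mex{1,1} = 0
G(13) = mex{0,0} = 1
G(14) = mex{1,1} = 0
G(n+2) = G(n) holds for n = 0,…,4 (a full window of length max(S) = 5), so the sequence is purely periodic with period 2.

2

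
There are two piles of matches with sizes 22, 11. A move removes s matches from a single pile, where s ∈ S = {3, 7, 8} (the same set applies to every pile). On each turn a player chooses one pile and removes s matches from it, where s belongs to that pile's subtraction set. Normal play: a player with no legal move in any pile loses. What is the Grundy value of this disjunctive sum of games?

All piles use S = {3, 7, 8}:
n :  0  1  2  3  4  5  6  7  8  9 10 11 12 13 14 15 16 17 18 19 20 21 22
G :  0  0  0  1  1  1  0  2  2  1  3  0  0  2  1  1  0  0  2  1  1  0  0
Pile A: G(22) = 0.
Pile B: G(11) = 0.
Combined Grundy value = 0 ⊕ 0 = 0.

0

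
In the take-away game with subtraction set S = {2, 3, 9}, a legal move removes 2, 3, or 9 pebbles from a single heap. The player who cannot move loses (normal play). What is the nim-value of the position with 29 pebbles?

G(0) = 0
G(1) = mex{} = 0
G(2) = mex{0} = 1
G(3) = mex{0,0} = 1
G(4) = mex{1,0} = 2
G(5) = mex{1,1} = 0
G(6) = mex{2,1} = 0
G(7) = mex{0,2} = 1
G(8) = mex{0,0} = 1
G(9) = mex{1,0,0} = 2
G(10) = mex{1,1,0} = 2
G(11) = mex{2,1,1} = 0
G(12) = mex{2,2,1} = 0
G(13) = mex{0,2,2} = 1
G(14) = mex{0,0,0} = 1
G(15) = mex{1,0,0} = 2
G(16) = mex{1,1,1} = 0
G(17) = mex{2,1,1} = 0
G(18) = mex{0,2,2} = 1
G(19) = mex{0,0,2} = 1
G(20) = mex{1,0,0} = 2
G(21) = mex{1,1,0} = 2
G(22) = mex{2,1,1} = 0
G(23) = mex{2,2,1} = 0
G(24) = mex{0,2,2} = 1
G(25) = mex{0,0,0} = 1
G(26) = mex{1,0,0} = 2
G(27) = mex{1,1,1} = 0
G(28) = mex{2,1,1} = 0
G(29) = mex{0,2,2} = 1

1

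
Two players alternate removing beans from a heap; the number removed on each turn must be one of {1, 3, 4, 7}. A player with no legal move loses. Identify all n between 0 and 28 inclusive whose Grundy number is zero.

n :  0  1  2  3  4  5  6  7  8  9 10 11 12 13 14 15 16 17 18 19 20 21 22 23 24 25 26 27 28
G :  0  1  0  1  2  3  2  3  0  1  0  1  2  3  2  3  0  1  0  1  2  3  2  3  0  1  0  1  2
P-positions are exactly the n with G(n) = 0.

0, 2, 8, 10, 16, 18, 24, 26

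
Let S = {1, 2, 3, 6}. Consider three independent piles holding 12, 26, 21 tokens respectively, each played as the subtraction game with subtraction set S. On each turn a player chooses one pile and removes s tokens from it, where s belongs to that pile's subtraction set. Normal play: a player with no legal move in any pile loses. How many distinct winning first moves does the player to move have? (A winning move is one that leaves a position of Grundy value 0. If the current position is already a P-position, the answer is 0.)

3

All piles use S = {1, 2, 3, 6}:
n :  0  1  2  3  4  5  6  7  8  9 10 11 12 13 14 15 16 17 18 19 20 21 22 23 24 25 26
G :  0  1  2  3  0  1  2  3  0  1  2  3  0  1  2  3  0  1  2  3  0  1  2  3  0  1  2
Pile A: G(12) = 0.
Pile B: G(26) = 2.
Pile C: G(21) = 1.
Combined Grundy value = 0 ⊕ 2 ⊕ 1 = 3.
A winning move leaves total XOR = 0, i.e. changes one component's Grundy value g to g ⊕ X where X is the current total.
Pile A: need g' = 0⊕3 = 3. Options: 12−1→G=3, 12−2→G=2, 12−3→G=1, 12−6→G=2. Hits: 1.
Pile B: need g' = 2⊕3 = 1. Options: 26−1→G=1, 26−2→G=0, 26−3→G=3, 26−6→G=0. Hits: 1.
Pile C: need g' = 1⊕3 = 2. Options: 21−1→G=0, 21−2→G=3, 21−3→G=2, 21−6→G=3. Hits: 1.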